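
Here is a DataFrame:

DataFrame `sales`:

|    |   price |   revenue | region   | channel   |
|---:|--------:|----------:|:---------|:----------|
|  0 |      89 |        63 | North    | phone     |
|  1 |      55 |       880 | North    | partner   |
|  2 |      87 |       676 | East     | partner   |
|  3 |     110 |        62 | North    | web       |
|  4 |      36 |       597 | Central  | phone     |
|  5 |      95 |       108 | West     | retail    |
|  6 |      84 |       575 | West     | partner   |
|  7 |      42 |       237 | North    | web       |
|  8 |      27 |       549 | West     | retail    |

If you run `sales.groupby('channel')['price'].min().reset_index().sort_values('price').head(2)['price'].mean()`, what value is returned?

group by channel, min of price:
channel
partner    55
phone      36
retail     27
web        42
Name: price, dtype: int64
reset_index():
   channel  price
0  partner     55
1    phone     36
2   retail     27
3      web     42
sort by price:
   channel  price
2   retail     27
1    phone     36
3      web     42
0  partner     55
take first 2 rows:
  channel  price
2  retail     27
1   phone     36

31.5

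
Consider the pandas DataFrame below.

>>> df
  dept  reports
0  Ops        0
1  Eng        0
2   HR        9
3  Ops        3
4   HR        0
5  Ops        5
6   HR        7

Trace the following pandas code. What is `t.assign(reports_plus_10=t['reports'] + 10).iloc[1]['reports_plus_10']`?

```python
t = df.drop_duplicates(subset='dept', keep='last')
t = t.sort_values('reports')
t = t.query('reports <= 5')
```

15

drop duplicate dept (keep=last):
  dept  reports
1  Eng        0
5  Ops        5
6   HR        7
sort by reports:
  dept  reports
1  Eng        0
5  Ops        5
6   HR        7
filter rows where reports <= 5:
  dept  reports
1  Eng        0
5  Ops        5
add column reports_plus_10 = t['reports'] + 10:
  dept  reports  reports_plus_10
1  Eng        0               10
5  Ops        5               15
Hence 15.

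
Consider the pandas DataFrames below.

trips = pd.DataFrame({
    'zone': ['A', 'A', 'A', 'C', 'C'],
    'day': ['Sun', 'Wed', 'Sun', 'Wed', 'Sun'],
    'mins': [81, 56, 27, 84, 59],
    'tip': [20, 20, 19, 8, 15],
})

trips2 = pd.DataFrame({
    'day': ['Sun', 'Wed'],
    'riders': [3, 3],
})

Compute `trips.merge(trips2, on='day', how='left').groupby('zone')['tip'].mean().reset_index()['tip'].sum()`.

merge on 'day' (how='left') → 5 rows:
  zone  day  mins  tip  riders
0    A  Sun    81   20       3
1    A  Wed    56   20       3
2    A  Sun    27   19       3
3    C  Wed    84    8       3
4    C  Sun    59   15       3
group by zone, mean of tip:
zone
A    19.666667
C    11.500000
Name: tip, dtype: float64
reset_index():
  zone        tip
0    A  19.666667
1    C  11.500000
Finally, sum of column 'tip' = 31.1666666667.

31.1666666667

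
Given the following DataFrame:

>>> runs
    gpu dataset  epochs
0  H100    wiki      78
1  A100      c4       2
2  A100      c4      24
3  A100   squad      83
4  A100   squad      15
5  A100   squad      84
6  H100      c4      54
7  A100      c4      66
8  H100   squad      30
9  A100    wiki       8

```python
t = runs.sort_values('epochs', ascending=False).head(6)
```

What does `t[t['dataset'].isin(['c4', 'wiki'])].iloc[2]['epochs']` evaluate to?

sort by epochs descending:
    gpu dataset  epochs
5  A100   squad      84
3  A100   squad      83
0  H100    wiki      78
7  A100      c4      66
6  H100      c4      54
8  H100   squad      30
2  A100      c4      24
4  A100   squad      15
9  A100    wiki       8
1  A100      c4       2
take first 6 rows:
    gpu dataset  epochs
5  A100   squad      84
3  A100   squad      83
0  H100    wiki      78
7  A100      c4      66
6  H100      c4      54
8  H100   squad      30
filter rows where dataset in ['c4', 'wiki']:
    gpu dataset  epochs
0  H100    wiki      78
7  A100      c4      66
6  H100      c4      54

54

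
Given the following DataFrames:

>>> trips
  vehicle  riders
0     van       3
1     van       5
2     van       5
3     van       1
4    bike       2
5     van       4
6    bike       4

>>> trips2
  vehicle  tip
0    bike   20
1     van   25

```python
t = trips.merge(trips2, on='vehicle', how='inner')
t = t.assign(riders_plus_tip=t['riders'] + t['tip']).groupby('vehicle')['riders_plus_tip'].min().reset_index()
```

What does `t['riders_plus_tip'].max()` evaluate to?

26

merge on 'vehicle' (how='inner') → 7 rows:
  vehicle  riders  tip
0     van       3   25
1     van       5   25
2     van       5   25
3     van       1   25
4    bike       2   20
5     van       4   25
6    bike       4   20
add column riders_plus_tip = t['riders'] + t['tip']:
  vehicle  riders  tip  riders_plus_tip
0     van       3   25               28
1     van       5   25               30
2     van       5   25               30
3     van       1   25               26
4    bike       2   20               22
5     van       4   25               29
6    bike       4   20               24
group by vehicle, min of riders_plus_tip:
vehicle
bike    22
van     26
Name: riders_plus_tip, dtype: int64
reset_index():
  vehicle  riders_plus_tip
0    bike               22
1     van               26
The max of column 'riders_plus_tip' is 26.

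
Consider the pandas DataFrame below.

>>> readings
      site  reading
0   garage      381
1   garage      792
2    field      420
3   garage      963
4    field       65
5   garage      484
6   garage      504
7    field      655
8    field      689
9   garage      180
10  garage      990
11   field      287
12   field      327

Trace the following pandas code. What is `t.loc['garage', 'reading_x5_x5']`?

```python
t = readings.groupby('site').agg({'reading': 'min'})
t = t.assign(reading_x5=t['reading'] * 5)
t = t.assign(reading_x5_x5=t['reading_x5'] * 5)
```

4500

group by site, min of reading:
        reading
site           
field        65
garage      180
add column reading_x5 = t['reading'] * 5:
        reading  reading_x5
site                       
field        65         325
garage      180         900
add column reading_x5_x5 = t['reading_x5'] * 5:
        reading  reading_x5  reading_x5_x5
site                                      
field        65         325           1625
garage      180         900           4500
So loc['garage', 'reading_x5_x5'] = 4500.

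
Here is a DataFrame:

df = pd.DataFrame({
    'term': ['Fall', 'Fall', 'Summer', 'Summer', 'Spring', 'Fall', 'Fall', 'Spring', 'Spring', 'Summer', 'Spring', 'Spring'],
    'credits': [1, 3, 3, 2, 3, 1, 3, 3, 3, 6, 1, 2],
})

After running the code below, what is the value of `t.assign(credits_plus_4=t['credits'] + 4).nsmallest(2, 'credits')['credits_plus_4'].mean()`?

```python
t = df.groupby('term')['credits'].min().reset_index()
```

5.0

group by term, min of credits:
term
Fall      1
Spring    1
Summer    2
Name: credits, dtype: int64
reset_index():
     term  credits
0    Fall        1
1  Spring        1
2  Summer        2
add column credits_plus_4 = t['credits'] + 4:
     term  credits  credits_plus_4
0    Fall        1               5
1  Spring        1               5
2  Summer        2               6
take 2 rows with smallest credits:
     term  credits  credits_plus_4
0    Fall        1               5
1  Spring        1               5
The mean of column 'credits_plus_4' is 5.0.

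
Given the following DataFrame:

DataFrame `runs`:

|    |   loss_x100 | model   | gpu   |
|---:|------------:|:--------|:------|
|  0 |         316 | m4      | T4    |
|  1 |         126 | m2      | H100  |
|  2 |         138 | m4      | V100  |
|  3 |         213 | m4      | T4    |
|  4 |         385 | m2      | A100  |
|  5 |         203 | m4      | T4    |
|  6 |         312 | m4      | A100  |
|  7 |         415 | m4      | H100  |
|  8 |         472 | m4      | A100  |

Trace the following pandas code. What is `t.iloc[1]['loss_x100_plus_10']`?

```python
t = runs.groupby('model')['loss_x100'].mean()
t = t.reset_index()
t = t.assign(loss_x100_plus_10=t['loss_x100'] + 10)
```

group by model, mean of loss_x100:
model
m2    255.500000
m4    295.571429
Name: loss_x100, dtype: float64
reset_index():
  model   loss_x100
0    m2  255.500000
1    m4  295.571429
add column loss_x100_plus_10 = t['loss_x100'] + 10:
  model   loss_x100  loss_x100_plus_10
0    m2  255.500000         265.500000
1    m4  295.571429         305.571429
Finally, value at position 1, column 'loss_x100_plus_10' = 305.571428571.

305.571428571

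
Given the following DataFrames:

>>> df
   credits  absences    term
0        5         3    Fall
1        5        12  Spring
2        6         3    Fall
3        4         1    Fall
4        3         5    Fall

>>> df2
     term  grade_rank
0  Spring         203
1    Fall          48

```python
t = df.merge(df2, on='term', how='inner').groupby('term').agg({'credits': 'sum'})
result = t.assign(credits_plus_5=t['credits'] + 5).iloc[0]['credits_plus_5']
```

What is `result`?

23

merge on 'term' (how='inner') → 5 rows:
   credits  absences    term  grade_rank
0        5         3    Fall          48
1        5        12  Spring         203
2        6         3    Fall          48
3        4         1    Fall          48
4        3         5    Fall          48
group by term, sum of credits:
        credits
term           
Fall         18
Spring        5
add column credits_plus_5 = t['credits'] + 5:
        credits  credits_plus_5
term                           
Fall         18              23
Spring        5              10
value at position 0, column 'credits_plus_5' → 23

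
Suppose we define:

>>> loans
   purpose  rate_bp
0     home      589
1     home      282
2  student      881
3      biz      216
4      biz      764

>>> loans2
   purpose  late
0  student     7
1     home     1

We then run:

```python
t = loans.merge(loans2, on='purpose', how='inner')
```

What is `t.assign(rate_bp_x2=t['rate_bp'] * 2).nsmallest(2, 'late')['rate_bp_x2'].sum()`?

merge on 'purpose' (how='inner') → 3 rows:
   purpose  rate_bp  late
0     home      589     1
1     home      282     1
2  student      881     7
add column rate_bp_x2 = t['rate_bp'] * 2:
   purpose  rate_bp  late  rate_bp_x2
0     home      589     1        1178
1     home      282     1         564
2  student      881     7        1762
take 2 rows with smallest late:
  purpose  rate_bp  late  rate_bp_x2
0    home      589     1        1178
1    home      282     1         564

1742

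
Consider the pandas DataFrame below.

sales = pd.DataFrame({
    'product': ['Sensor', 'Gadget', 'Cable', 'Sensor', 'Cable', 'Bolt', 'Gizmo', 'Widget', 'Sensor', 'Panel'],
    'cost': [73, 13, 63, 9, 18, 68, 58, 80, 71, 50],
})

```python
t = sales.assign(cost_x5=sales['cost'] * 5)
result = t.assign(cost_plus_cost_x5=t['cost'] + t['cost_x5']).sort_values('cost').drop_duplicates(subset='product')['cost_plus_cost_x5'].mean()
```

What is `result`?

253.714285714

add column cost_x5 = sales['cost'] * 5:
  product  cost  cost_x5
0  Sensor    73      365
1  Gadget    13       65
2   Cable    63      315
3  Sensor     9       45
4   Cable    18       90
5    Bolt    68      340
6   Gizmo    58      290
7  Widget    80      400
8  Sensor    71      355
9   Panel    50      250
add column cost_plus_cost_x5 = t['cost'] + t['cost_x5']:
  product  cost  cost_x5  cost_plus_cost_x5
0  Sensor    73      365                438
1  Gadget    13       65                 78
2   Cable    63      315                378
3  Sensor     9       45                 54
4   Cable    18       90                108
5    Bolt    68      340                408
6   Gizmo    58      290                348
7  Widget    80      400                480
8  Sensor    71      355                426
9   Panel    50      250                300
sort by cost:
  product  cost  cost_x5  cost_plus_cost_x5
3  Sensor     9       45                 54
1  Gadget    13       65                 78
4   Cable    18       90                108
9   Panel    50      250                300
6   Gizmo    58      290                348
2   Cable    63      315                378
5    Bolt    68      340                408
8  Sensor    71      355                426
0  Sensor    73      365                438
7  Widget    80      400                480
drop duplicate product (keep=first):
  product  cost  cost_x5  cost_plus_cost_x5
3  Sensor     9       45                 54
1  Gadget    13       65                 78
4   Cable    18       90                108
9   Panel    50      250                300
6   Gizmo    58      290                348
5    Bolt    68      340                408
7  Widget    80      400                480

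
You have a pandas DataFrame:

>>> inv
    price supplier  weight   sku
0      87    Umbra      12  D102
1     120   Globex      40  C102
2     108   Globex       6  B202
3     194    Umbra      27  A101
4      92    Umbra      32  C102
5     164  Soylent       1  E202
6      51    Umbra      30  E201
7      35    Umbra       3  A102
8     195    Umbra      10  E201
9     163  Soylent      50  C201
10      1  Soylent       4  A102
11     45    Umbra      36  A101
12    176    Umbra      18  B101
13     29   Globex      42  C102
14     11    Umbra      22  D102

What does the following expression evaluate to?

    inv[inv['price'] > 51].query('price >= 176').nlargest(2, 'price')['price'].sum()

filter rows where price > 51:
    price supplier  weight   sku
0      87    Umbra      12  D102
1     120   Globex      40  C102
2     108   Globex       6  B202
3     194    Umbra      27  A101
4      92    Umbra      32  C102
5     164  Soylent       1  E202
8     195    Umbra      10  E201
9     163  Soylent      50  C201
12    176    Umbra      18  B101
filter rows where price >= 176:
    price supplier  weight   sku
3     194    Umbra      27  A101
8     195    Umbra      10  E201
12    176    Umbra      18  B101
take 2 rows with largest price:
   price supplier  weight   sku
8    195    Umbra      10  E201
3    194    Umbra      27  A101
Finally, sum of column 'price' = 389.

389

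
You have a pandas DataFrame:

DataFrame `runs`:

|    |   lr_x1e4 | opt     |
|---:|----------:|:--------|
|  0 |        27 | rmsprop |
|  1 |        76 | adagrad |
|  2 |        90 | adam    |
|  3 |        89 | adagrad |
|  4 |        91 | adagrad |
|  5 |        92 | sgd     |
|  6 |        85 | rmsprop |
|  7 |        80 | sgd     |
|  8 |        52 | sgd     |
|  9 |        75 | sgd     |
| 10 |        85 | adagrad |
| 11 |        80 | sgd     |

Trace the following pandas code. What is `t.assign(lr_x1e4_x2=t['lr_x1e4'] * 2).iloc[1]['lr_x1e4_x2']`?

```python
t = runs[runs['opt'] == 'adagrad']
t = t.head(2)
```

178

filter rows where opt == 'adagrad':
    lr_x1e4      opt
1        76  adagrad
3        89  adagrad
4        91  adagrad
10       85  adagrad
take first 2 rows:
   lr_x1e4      opt
1       76  adagrad
3       89  adagrad
add column lr_x1e4_x2 = t['lr_x1e4'] * 2:
   lr_x1e4      opt  lr_x1e4_x2
1       76  adagrad         152
3       89  adagrad         178
Hence 178.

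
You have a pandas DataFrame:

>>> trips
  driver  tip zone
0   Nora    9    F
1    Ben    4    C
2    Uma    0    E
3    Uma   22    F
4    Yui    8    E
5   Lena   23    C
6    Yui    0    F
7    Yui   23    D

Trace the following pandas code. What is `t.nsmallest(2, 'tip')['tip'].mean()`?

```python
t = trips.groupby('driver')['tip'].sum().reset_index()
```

6.5

group by driver, sum of tip:
driver
Ben      4
Lena    23
Nora     9
Uma     22
Yui     31
Name: tip, dtype: int64
reset_index():
  driver  tip
0    Ben    4
1   Lena   23
2   Nora    9
3    Uma   22
4    Yui   31
take 2 rows with smallest tip:
  driver  tip
0    Ben    4
2   Nora    9
So mean() = 6.5.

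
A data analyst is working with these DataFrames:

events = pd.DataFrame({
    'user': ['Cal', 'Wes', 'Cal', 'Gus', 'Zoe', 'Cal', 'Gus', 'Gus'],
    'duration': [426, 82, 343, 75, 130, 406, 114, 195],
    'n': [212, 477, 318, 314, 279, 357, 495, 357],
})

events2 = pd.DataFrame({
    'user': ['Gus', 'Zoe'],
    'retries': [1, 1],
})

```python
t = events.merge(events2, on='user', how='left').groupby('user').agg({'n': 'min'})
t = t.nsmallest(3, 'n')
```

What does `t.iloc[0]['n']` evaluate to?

merge on 'user' (how='left') → 8 rows:
  user  duration    n  retries
0  Cal       426  212      NaN
1  Wes        82  477      NaN
2  Cal       343  318      NaN
3  Gus        75  314      1.0
4  Zoe       130  279      1.0
5  Cal       406  357      NaN
6  Gus       114  495      1.0
7  Gus       195  357      1.0
group by user, min of n:
        n
user     
Cal   212
Gus   314
Wes   477
Zoe   279
take 3 rows with smallest n:
        n
user     
Cal   212
Zoe   279
Gus   314
Reading off the value at position 0, column 'n', we get 212.

212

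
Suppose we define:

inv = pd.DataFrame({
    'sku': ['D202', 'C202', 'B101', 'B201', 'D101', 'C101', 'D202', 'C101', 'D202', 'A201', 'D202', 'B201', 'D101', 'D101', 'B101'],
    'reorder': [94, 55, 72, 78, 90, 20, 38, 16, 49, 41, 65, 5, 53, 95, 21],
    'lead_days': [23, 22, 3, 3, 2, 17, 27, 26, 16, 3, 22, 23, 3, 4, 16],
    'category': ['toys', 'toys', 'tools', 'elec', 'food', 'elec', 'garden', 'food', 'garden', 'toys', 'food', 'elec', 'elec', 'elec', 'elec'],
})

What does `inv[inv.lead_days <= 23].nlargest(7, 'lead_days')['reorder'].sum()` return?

filter rows where lead_days <= 23:
     sku  reorder  lead_days category
0   D202       94         23     toys
1   C202       55         22     toys
2   B101       72          3    tools
3   B201       78          3     elec
4   D101       90          2     food
5   C101       20         17     elec
8   D202       49         16   garden
9   A201       41          3     toys
10  D202       65         22     food
11  B201        5         23     elec
12  D101       53          3     elec
13  D101       95          4     elec
14  B101       21         16     elec
take 7 rows with largest lead_days:
     sku  reorder  lead_days category
0   D202       94         23     toys
11  B201        5         23     elec
1   C202       55         22     toys
10  D202       65         22     food
5   C101       20         17     elec
8   D202       49         16   garden
14  B101       21         16     elec
The sum of column 'reorder' is 309.

309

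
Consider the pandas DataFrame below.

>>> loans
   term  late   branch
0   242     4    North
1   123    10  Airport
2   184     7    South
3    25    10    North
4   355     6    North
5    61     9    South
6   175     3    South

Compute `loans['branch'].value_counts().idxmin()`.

Airport

value_counts of branch:
branch
North      3
South      3
Airport    1
Name: count, dtype: int64
Finally, label with the smallest value = Airport.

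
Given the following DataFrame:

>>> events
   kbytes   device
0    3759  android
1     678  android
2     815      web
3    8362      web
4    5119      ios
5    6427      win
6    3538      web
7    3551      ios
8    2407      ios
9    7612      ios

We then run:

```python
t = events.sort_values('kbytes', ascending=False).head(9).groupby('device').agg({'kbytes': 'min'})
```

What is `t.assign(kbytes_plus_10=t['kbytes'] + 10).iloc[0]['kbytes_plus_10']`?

3769

sort by kbytes descending:
   kbytes   device
3    8362      web
9    7612      ios
5    6427      win
4    5119      ios
0    3759  android
7    3551      ios
6    3538      web
8    2407      ios
2     815      web
1     678  android
take first 9 rows:
   kbytes   device
3    8362      web
9    7612      ios
5    6427      win
4    5119      ios
0    3759  android
7    3551      ios
6    3538      web
8    2407      ios
2     815      web
group by device, min of kbytes:
         kbytes
device         
android    3759
ios        2407
web         815
win        6427
add column kbytes_plus_10 = t['kbytes'] + 10:
         kbytes  kbytes_plus_10
device                         
android    3759            3769
ios        2407            2417
web         815             825
win        6427            6437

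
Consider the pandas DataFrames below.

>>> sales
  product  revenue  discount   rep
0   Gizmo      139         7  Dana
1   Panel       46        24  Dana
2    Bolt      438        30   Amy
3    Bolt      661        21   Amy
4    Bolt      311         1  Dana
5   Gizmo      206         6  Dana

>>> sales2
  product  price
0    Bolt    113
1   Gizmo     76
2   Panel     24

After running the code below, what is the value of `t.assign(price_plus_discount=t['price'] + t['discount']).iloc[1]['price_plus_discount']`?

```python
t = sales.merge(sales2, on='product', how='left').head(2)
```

merge on 'product' (how='left') → 6 rows:
  product  revenue  discount   rep  price
0   Gizmo      139         7  Dana     76
1   Panel       46        24  Dana     24
2    Bolt      438        30   Amy    113
3    Bolt      661        21   Amy    113
4    Bolt      311         1  Dana    113
5   Gizmo      206         6  Dana     76
take first 2 rows:
  product  revenue  discount   rep  price
0   Gizmo      139         7  Dana     76
1   Panel       46        24  Dana     24
add column price_plus_discount = t['price'] + t['discount']:
  product  revenue  discount   rep  price  price_plus_discount
0   Gizmo      139         7  Dana     76                   83
1   Panel       46        24  Dana     24                   48
The value at position 1, column 'price_plus_discount' is 48.

48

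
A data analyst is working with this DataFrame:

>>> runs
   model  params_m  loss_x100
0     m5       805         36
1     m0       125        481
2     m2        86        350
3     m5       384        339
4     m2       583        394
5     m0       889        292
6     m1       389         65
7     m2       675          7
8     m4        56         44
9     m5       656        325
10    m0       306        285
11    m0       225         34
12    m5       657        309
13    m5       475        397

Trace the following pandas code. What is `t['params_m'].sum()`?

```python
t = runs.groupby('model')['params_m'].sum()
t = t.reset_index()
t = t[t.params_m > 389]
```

group by model, sum of params_m:
model
m0    1545
m1     389
m2    1344
m4      56
m5    2977
Name: params_m, dtype: int64
reset_index():
  model  params_m
0    m0      1545
1    m1       389
2    m2      1344
3    m4        56
4    m5      2977
filter rows where params_m > 389:
  model  params_m
0    m0      1545
2    m2      1344
4    m5      2977

5866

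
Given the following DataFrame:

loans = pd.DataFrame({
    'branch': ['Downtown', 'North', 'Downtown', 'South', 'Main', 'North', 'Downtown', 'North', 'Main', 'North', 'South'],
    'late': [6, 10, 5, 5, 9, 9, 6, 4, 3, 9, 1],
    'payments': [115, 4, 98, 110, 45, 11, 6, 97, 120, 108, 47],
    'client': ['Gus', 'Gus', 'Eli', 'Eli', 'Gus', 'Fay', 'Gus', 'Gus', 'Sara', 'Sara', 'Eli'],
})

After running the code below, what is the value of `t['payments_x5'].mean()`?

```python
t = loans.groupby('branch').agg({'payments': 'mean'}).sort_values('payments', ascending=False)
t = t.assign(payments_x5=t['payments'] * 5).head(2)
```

402.5

group by branch, mean of payments:
          payments
branch            
Downtown      73.0
Main          82.5
North         55.0
South         78.5
sort by payments descending:
          payments
branch            
Main          82.5
South         78.5
Downtown      73.0
North         55.0
add column payments_x5 = t['payments'] * 5:
          payments  payments_x5
branch                         
Main          82.5        412.5
South         78.5        392.5
Downtown      73.0        365.0
North         55.0        275.0
take first 2 rows:
        payments  payments_x5
branch                       
Main        82.5        412.5
South       78.5        392.5
Taking the mean of column 'payments_x5' gives 402.5.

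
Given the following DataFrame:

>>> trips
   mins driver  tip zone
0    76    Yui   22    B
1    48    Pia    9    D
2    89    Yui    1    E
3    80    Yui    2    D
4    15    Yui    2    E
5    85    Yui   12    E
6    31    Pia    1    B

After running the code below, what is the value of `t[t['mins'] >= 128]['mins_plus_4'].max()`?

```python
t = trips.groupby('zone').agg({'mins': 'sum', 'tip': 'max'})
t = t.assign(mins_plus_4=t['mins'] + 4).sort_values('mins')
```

group by zone: sum(mins), max(tip):
      mins  tip
zone           
B      107   22
D      128    9
E      189   12
add column mins_plus_4 = t['mins'] + 4:
      mins  tip  mins_plus_4
zone                        
B      107   22          111
D      128    9          132
E      189   12          193
sort by mins:
      mins  tip  mins_plus_4
zone                        
B      107   22          111
D      128    9          132
E      189   12          193
filter rows where mins >= 128:
      mins  tip  mins_plus_4
zone                        
D      128    9          132
E      189   12          193
Then the max of column 'mins_plus_4': 193

193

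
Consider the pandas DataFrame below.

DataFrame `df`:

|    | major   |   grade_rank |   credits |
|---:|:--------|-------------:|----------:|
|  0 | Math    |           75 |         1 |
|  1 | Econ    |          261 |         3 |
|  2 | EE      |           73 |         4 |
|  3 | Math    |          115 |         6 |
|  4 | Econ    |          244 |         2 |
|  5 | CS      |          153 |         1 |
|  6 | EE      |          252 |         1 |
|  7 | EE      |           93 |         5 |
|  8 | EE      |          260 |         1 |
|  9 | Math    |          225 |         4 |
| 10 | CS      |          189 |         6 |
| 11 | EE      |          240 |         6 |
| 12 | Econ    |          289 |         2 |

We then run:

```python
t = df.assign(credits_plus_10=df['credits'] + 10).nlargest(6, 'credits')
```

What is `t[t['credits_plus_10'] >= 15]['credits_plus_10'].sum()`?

add column credits_plus_10 = df['credits'] + 10:
   major  grade_rank  credits  credits_plus_10
0   Math          75        1               11
1   Econ         261        3               13
2     EE          73        4               14
3   Math         115        6               16
4   Econ         244        2               12
5     CS         153        1               11
6     EE         252        1               11
7     EE          93        5               15
8     EE         260        1               11
9   Math         225        4               14
10    CS         189        6               16
11    EE         240        6               16
12  Econ         289        2               12
take 6 rows with largest credits:
   major  grade_rank  credits  credits_plus_10
3   Math         115        6               16
10    CS         189        6               16
11    EE         240        6               16
7     EE          93        5               15
2     EE          73        4               14
9   Math         225        4               14
filter rows where credits_plus_10 >= 15:
   major  grade_rank  credits  credits_plus_10
3   Math         115        6               16
10    CS         189        6               16
11    EE         240        6               16
7     EE          93        5               15
Taking the sum of column 'credits_plus_10' gives 63.

63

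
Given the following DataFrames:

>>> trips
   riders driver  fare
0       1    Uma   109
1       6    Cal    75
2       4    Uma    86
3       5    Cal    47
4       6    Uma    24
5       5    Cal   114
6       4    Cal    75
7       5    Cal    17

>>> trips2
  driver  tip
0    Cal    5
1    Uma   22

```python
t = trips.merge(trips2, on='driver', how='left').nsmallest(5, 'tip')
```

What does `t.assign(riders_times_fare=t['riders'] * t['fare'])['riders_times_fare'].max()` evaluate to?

570

merge on 'driver' (how='left') → 8 rows:
   riders driver  fare  tip
0       1    Uma   109   22
1       6    Cal    75    5
2       4    Uma    86   22
3       5    Cal    47    5
4       6    Uma    24   22
5       5    Cal   114    5
6       4    Cal    75    5
7       5    Cal    17    5
take 5 rows with smallest tip:
   riders driver  fare  tip
1       6    Cal    75    5
3       5    Cal    47    5
5       5    Cal   114    5
6       4    Cal    75    5
7       5    Cal    17    5
add column riders_times_fare = t['riders'] * t['fare']:
   riders driver  fare  tip  riders_times_fare
1       6    Cal    75    5                450
3       5    Cal    47    5                235
5       5    Cal   114    5                570
6       4    Cal    75    5                300
7       5    Cal    17    5                 85
Then the max of column 'riders_times_fare': 570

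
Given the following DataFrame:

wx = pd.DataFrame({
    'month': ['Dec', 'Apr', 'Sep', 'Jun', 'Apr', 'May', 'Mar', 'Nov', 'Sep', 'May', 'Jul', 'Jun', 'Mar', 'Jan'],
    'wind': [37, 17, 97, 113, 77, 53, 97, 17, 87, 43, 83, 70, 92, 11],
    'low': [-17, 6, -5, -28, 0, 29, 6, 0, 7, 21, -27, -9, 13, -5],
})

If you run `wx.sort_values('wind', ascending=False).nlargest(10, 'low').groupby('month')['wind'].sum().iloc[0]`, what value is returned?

sort by wind descending:
   month  wind  low
3    Jun   113  -28
2    Sep    97   -5
6    Mar    97    6
12   Mar    92   13
8    Sep    87    7
10   Jul    83  -27
4    Apr    77    0
11   Jun    70   -9
5    May    53   29
9    May    43   21
0    Dec    37  -17
1    Apr    17    6
7    Nov    17    0
13   Jan    11   -5
take 10 rows with largest low:
   month  wind  low
5    May    53   29
9    May    43   21
12   Mar    92   13
8    Sep    87    7
6    Mar    97    6
1    Apr    17    6
4    Apr    77    0
7    Nov    17    0
2    Sep    97   -5
13   Jan    11   -5
group by month, sum of wind:
month
Apr     94
Jan     11
Mar    189
May     96
Nov     17
Sep    184
Name: wind, dtype: int64

94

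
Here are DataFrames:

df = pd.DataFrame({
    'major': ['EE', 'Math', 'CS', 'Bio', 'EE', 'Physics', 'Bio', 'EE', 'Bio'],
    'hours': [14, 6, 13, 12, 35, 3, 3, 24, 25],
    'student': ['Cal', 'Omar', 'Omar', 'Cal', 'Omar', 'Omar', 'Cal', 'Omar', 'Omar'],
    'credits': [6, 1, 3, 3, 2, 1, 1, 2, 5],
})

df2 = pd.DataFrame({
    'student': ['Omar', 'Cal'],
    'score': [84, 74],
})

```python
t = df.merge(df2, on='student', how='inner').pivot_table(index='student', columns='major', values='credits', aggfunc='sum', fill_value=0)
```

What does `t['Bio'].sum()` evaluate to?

merge on 'student' (how='inner') → 9 rows:
     major  hours student  credits  score
0       EE     14     Cal        6     74
1     Math      6    Omar        1     84
2       CS     13    Omar        3     84
3      Bio     12     Cal        3     74
4       EE     35    Omar        2     84
5  Physics      3    Omar        1     84
6      Bio      3     Cal        1     74
7       EE     24    Omar        2     84
8      Bio     25    Omar        5     84
pivot: rows=student, cols=major, sum(credits):
major    Bio  CS  EE  Math  Physics
student                            
Cal        4   0   6     0        0
Omar       5   3   4     1        1
The sum of column 'Bio' is 9.

9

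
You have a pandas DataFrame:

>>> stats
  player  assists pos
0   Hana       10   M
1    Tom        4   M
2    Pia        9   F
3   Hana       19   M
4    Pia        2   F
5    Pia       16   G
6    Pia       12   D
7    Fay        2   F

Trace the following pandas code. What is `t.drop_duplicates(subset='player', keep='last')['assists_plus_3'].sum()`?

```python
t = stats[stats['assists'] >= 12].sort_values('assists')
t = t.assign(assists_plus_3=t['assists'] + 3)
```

filter rows where assists >= 12:
  player  assists pos
3   Hana       19   M
5    Pia       16   G
6    Pia       12   D
sort by assists:
  player  assists pos
6    Pia       12   D
5    Pia       16   G
3   Hana       19   M
add column assists_plus_3 = t['assists'] + 3:
  player  assists pos  assists_plus_3
6    Pia       12   D              15
5    Pia       16   G              19
3   Hana       19   M              22
drop duplicate player (keep=last):
  player  assists pos  assists_plus_3
5    Pia       16   G              19
3   Hana       19   M              22

41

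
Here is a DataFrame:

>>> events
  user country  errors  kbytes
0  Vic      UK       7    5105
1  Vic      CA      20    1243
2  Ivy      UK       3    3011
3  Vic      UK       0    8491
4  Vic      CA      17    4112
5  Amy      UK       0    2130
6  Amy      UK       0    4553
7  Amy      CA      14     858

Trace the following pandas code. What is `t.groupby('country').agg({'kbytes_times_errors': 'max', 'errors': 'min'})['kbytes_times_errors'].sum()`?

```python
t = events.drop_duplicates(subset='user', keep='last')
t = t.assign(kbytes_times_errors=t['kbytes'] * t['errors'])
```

drop duplicate user (keep=last):
  user country  errors  kbytes
2  Ivy      UK       3    3011
4  Vic      CA      17    4112
7  Amy      CA      14     858
add column kbytes_times_errors = t['kbytes'] * t['errors']:
  user country  errors  kbytes  kbytes_times_errors
2  Ivy      UK       3    3011                 9033
4  Vic      CA      17    4112                69904
7  Amy      CA      14     858                12012
group by country: max(kbytes_times_errors), min(errors):
         kbytes_times_errors  errors
country                             
CA                     69904      14
UK                      9033       3

78937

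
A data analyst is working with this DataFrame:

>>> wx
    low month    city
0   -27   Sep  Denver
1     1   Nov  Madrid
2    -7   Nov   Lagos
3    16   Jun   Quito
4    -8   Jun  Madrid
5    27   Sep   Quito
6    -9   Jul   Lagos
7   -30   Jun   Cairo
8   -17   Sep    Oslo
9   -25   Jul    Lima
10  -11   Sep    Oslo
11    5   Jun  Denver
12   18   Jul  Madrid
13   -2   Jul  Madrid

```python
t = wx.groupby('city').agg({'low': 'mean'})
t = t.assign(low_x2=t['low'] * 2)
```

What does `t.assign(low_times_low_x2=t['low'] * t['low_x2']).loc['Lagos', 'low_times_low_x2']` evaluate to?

group by city, mean of low:
          low
city         
Cairo  -30.00
Denver -11.00
Lagos   -8.00
Lima   -25.00
Madrid   2.25
Oslo   -14.00
Quito   21.50
add column low_x2 = t['low'] * 2:
          low  low_x2
city                 
Cairo  -30.00   -60.0
Denver -11.00   -22.0
Lagos   -8.00   -16.0
Lima   -25.00   -50.0
Madrid   2.25     4.5
Oslo   -14.00   -28.0
Quito   21.50    43.0
add column low_times_low_x2 = t['low'] * t['low_x2']:
          low  low_x2  low_times_low_x2
city                                   
Cairo  -30.00   -60.0          1800.000
Denver -11.00   -22.0           242.000
Lagos   -8.00   -16.0           128.000
Lima   -25.00   -50.0          1250.000
Madrid   2.25     4.5            10.125
Oslo   -14.00   -28.0           392.000
Quito   21.50    43.0           924.500

128.0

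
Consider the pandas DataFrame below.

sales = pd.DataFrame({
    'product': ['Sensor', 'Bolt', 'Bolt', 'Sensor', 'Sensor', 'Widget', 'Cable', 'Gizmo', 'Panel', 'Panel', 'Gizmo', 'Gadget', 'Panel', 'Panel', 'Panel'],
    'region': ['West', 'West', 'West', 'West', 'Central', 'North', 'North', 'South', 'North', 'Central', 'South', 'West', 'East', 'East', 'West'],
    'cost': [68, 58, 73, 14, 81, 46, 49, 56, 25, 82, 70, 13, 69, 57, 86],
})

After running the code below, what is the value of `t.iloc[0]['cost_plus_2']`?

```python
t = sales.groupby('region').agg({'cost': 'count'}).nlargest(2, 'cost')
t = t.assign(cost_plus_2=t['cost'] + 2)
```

8

group by region, count of cost:
         cost
region       
Central     2
East        2
North       3
South       2
West        6
take 2 rows with largest cost:
        cost
region      
West       6
North      3
add column cost_plus_2 = t['cost'] + 2:
        cost  cost_plus_2
region                   
West       6            8
North      3            5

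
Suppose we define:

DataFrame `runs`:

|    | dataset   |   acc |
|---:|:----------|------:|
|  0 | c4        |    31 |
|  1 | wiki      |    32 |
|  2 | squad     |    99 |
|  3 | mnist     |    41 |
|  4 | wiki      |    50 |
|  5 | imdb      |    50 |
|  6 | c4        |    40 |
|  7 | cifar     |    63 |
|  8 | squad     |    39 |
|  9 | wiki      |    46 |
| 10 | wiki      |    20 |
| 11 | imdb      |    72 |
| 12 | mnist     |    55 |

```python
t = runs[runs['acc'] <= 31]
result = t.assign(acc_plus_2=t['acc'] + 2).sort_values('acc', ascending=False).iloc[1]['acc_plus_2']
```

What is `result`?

22

filter rows where acc <= 31:
   dataset  acc
0       c4   31
10    wiki   20
add column acc_plus_2 = t['acc'] + 2:
   dataset  acc  acc_plus_2
0       c4   31          33
10    wiki   20          22
sort by acc descending:
   dataset  acc  acc_plus_2
0       c4   31          33
10    wiki   20          22
Reading off the value at position 1, column 'acc_plus_2', we get 22.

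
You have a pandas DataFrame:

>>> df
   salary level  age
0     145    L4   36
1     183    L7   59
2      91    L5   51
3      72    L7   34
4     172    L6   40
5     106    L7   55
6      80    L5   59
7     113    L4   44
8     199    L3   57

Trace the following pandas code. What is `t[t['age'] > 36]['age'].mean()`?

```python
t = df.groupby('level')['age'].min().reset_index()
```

49.3333333333

group by level, min of age:
level
L3    57
L4    36
L5    51
L6    40
L7    34
Name: age, dtype: int64
reset_index():
  level  age
0    L3   57
1    L4   36
2    L5   51
3    L6   40
4    L7   34
filter rows where age > 36:
  level  age
0    L3   57
2    L5   51
3    L6   40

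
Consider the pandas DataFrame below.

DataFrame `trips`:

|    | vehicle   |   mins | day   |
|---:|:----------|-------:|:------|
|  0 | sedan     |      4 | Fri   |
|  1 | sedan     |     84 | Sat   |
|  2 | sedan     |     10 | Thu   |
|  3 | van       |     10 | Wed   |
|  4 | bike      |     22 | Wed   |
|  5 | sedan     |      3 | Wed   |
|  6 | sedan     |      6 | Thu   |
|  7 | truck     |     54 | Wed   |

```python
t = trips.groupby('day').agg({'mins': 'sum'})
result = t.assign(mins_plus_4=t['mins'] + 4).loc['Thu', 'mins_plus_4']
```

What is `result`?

20

group by day, sum of mins:
     mins
day      
Fri     4
Sat    84
Thu    16
Wed    89
add column mins_plus_4 = t['mins'] + 4:
     mins  mins_plus_4
day                   
Fri     4            8
Sat    84           88
Thu    16           20
Wed    89           93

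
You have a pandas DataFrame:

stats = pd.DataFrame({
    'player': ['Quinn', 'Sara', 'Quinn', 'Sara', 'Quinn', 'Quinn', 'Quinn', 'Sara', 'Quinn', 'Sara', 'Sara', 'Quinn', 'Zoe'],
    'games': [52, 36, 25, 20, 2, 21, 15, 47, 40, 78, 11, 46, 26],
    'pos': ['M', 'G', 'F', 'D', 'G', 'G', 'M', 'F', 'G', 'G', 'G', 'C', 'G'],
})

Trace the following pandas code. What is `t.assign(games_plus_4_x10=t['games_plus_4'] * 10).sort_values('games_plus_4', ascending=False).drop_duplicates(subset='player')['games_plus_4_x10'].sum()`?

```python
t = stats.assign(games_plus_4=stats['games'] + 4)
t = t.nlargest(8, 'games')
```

1680

add column games_plus_4 = stats['games'] + 4:
   player  games pos  games_plus_4
0   Quinn     52   M            56
1    Sara     36   G            40
2   Quinn     25   F            29
3    Sara     20   D            24
4   Quinn      2   G             6
5   Quinn     21   G            25
6   Quinn     15   M            19
7    Sara     47   F            51
8   Quinn     40   G            44
9    Sara     78   G            82
10   Sara     11   G            15
11  Quinn     46   C            50
12    Zoe     26   G            30
take 8 rows with largest games:
   player  games pos  games_plus_4
9    Sara     78   G            82
0   Quinn     52   M            56
7    Sara     47   F            51
11  Quinn     46   C            50
8   Quinn     40   G            44
1    Sara     36   G            40
12    Zoe     26   G            30
2   Quinn     25   F            29
add column games_plus_4_x10 = t['games_plus_4'] * 10:
   player  games pos  games_plus_4  games_plus_4_x10
9    Sara     78   G            82               820
0   Quinn     52   M            56               560
7    Sara     47   F            51               510
11  Quinn     46   C            50               500
8   Quinn     40   G            44               440
1    Sara     36   G            40               400
12    Zoe     26   G            30               300
2   Quinn     25   F            29               290
sort by games_plus_4 descending:
   player  games pos  games_plus_4  games_plus_4_x10
9    Sara     78   G            82               820
0   Quinn     52   M            56               560
7    Sara     47   F            51               510
11  Quinn     46   C            50               500
8   Quinn     40   G            44               440
1    Sara     36   G            40               400
12    Zoe     26   G            30               300
2   Quinn     25   F            29               290
drop duplicate player (keep=first):
   player  games pos  games_plus_4  games_plus_4_x10
9    Sara     78   G            82               820
0   Quinn     52   M            56               560
12    Zoe     26   G            30               300
Reading off the sum of column 'games_plus_4_x10', we get 1680.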